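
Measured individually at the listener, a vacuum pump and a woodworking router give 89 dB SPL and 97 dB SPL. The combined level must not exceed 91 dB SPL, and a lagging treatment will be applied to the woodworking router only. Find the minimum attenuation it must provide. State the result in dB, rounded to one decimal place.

10.3 dB

Everything except the woodworking router sums to 10^(89/10) = 7.943e+08 in linear terms, 89.00 dB SPL.
The limit corresponds to 10^(91/10) = 1.259e+09; subtracting the fixed part leaves 4.646e+08 for the woodworking router, i.e. 86.67 dB SPL.
Required insertion loss = 97 − 86.67 = 10.33 dB.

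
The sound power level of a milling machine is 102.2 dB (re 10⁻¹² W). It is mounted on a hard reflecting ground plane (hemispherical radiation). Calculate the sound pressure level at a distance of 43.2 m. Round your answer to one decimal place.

L_p = L_w − 10·log₁₀(2π·r²) with r = 43.2 m.
2π·r² = 1.173e+04 m², 10·log₁₀ of that is 40.691 dB.
L_p = 102.2 − 40.691 = 61.51 dB.

61.5 dB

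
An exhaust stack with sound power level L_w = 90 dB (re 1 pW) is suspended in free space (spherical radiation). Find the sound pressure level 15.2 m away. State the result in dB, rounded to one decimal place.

The power spreads over a sphere of area 4π·r², so L_p = L_w − 10·log₁₀(4π·r²).
4π·r² = 2903 m², 10·log₁₀ of that is 34.629 dB.
L_p = 90 − 34.629 = 55.37 dB.

55.4 dB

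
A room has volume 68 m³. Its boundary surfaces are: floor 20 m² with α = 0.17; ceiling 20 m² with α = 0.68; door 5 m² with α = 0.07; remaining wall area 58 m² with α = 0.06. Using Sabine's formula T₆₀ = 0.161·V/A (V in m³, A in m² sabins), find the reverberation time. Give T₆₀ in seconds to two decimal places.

Summing Sᵢαᵢ: 20·0.17 + 20·0.68 + 5·0.07 + 58·0.06 = 20.83 m².
T₆₀ = 0.161·V/A = 0.161·68/20.83 = 0.526 s.

0.53 s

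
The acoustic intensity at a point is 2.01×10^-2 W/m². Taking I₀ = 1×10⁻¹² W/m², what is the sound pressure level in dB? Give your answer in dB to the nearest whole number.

L = 10·log₁₀(I/I₀) = 10·log₁₀(2.01×10^-2/10⁻¹²) = 10·log₁₀(2.01×10^10).
L = 10·(0.3032 + 10) = 103.03 dB.

103 dB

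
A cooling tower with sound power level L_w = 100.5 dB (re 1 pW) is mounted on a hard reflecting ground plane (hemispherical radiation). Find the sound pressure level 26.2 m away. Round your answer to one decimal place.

Free-field hemispherical radiation: L_p = L_w − 10·log₁₀(2π·r²), r = 26.2 m.
2π·r² = 4313 m², 10·log₁₀ of that is 36.348 dB.
L_p = 100.5 − 36.348 = 64.15 dB.

64.2 dB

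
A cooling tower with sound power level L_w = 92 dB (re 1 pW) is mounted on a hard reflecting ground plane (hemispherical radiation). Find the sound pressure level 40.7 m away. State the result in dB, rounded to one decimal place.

The power spreads over a hemisphere of area 2π·r², so L_p = L_w − 10·log₁₀(2π·r²).
2π·r² = 1.041e+04 m², 10·log₁₀ of that is 40.174 dB.
L_p = 92 − 40.174 = 51.83 dB.

51.8 dB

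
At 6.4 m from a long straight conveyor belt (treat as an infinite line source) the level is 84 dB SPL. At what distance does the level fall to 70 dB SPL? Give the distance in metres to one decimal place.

160.8 m

Line-source spreading drops the level by 10·log₁₀(r₂/r₁); inverting, r₂/r₁ = 10^(ΔL/10).
r₂ = 6.4·10^((84−70)/10) = 6.4·10^(14.0/10) = 160.76 m.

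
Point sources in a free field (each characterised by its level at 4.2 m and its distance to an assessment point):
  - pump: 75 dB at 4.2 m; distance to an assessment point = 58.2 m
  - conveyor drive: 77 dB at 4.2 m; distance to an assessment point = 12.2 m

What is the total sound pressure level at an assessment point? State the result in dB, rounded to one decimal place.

First find each source's level at the receiver (point-source: −20·log₁₀(r/r_ref)), then combine on an intensity basis.
pump: 75 − 20·log₁₀(58.2/4.2) = 75 − 22.83 = 52.17 dB.
conveyor drive: 77 − 20·log₁₀(12.2/4.2) = 77 − 9.26 = 67.74 dB.
Σ 10^(L/10) = 6.105e+06 → L_total = 10·log₁₀(6.105e+06) = 67.86 dB.

67.9 dB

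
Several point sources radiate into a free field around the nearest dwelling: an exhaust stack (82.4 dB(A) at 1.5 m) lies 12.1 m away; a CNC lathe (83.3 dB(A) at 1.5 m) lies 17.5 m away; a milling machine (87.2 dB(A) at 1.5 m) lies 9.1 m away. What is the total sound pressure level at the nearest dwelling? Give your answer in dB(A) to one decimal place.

72.7 dB(A)

First find each source's level at the receiver (point-source: −20·log₁₀(r/r_ref)), then combine on an intensity basis.
exhaust stack: 82.4 − 20·log₁₀(12.1/1.5) = 82.4 − 18.13 = 64.27 dB(A).
CNC lathe: 83.3 − 20·log₁₀(17.5/1.5) = 83.3 − 21.34 = 61.96 dB(A).
milling machine: 87.2 − 20·log₁₀(9.1/1.5) = 87.2 − 15.66 = 71.54 dB(A).
Σ 10^(L/10) = 1.850e+07 → L_total = 10·log₁₀(1.850e+07) = 72.67 dB(A).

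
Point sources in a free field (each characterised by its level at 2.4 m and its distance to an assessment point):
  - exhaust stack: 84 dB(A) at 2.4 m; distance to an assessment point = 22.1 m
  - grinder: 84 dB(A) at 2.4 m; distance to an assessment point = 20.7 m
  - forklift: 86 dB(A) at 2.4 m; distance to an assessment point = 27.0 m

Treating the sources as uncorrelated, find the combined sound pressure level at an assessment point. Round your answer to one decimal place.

Propagate each source to the receiver with L = L_ref − 20·log₁₀(r/r_ref), then add intensities.
exhaust stack: 84 − 20·log₁₀(22.1/2.4) = 84 − 19.28 = 64.72 dB(A).
grinder: 84 − 20·log₁₀(20.7/2.4) = 84 − 18.72 = 65.28 dB(A).
forklift: 86 − 20·log₁₀(27.0/2.4) = 86 − 21.02 = 64.98 dB(A).
Σ 10^(L/10) = 9.485e+06 → L_total = 10·log₁₀(9.485e+06) = 69.77 dB(A).

69.8 dB(A)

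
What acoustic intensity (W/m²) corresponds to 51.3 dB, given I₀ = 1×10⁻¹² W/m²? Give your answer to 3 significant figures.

I = I₀·10^(L/10) = 10⁻¹² × 10^(51.3/10) = 10^(-6.870).

1.35e-07 W/m²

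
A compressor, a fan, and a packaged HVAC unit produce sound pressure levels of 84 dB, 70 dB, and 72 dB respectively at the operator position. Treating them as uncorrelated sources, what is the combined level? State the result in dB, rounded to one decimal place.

84.4 dB

Incoherent sources combine by intensity addition: L_total = 10·log₁₀(Σ 10^(L_i/10)).
Σ 10^(L/10) = 10^(84/10) + 10^(70/10) + 10^(72/10) = 2.770e+08.
L_total = 10·log₁₀(2.770e+08) = 84.43 dB.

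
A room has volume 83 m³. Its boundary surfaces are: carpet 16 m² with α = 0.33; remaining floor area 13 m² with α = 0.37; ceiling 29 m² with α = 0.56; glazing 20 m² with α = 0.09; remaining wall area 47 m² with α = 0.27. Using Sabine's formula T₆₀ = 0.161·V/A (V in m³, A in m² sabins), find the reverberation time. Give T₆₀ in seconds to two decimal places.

Summing Sᵢαᵢ: 16·0.33 + 13·0.37 + 29·0.56 + 20·0.09 + 47·0.27 = 40.82 m².
T₆₀ = 0.161 × 83 / 40.82 = 0.327 s.

0.33 s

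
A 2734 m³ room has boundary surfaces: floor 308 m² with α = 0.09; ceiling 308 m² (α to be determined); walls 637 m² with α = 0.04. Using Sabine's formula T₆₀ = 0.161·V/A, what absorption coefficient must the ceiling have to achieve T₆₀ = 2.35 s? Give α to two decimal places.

Required total absorption A = 0.161·2734/2.35 = 187.31 m².
Absorption from the other surfaces = 308·0.09 + 637·0.04 = 53.20 m², so the ceiling must supply 134.11 m² over 308 m².
α = 134.11/308 = 0.435.

0.44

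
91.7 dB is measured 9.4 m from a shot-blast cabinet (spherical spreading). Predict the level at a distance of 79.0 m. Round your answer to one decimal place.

73.2 dB

For a point source, L₂ = L₁ − 20·log₁₀(r₂/r₁).
L₂ = 91.7 − 20·log₁₀(79.0/9.4) = 91.7 − 18.490 = 73.21 dB.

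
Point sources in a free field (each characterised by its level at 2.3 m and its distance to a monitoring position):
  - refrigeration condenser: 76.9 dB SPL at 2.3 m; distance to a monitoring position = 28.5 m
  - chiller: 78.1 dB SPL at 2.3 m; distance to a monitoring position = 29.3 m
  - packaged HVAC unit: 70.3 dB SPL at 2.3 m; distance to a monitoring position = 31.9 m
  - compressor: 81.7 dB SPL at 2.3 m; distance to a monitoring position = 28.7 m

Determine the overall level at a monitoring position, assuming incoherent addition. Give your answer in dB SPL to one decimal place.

First find each source's level at the receiver (point-source: −20·log₁₀(r/r_ref)), then combine on an intensity basis.
refrigeration condenser: 76.9 − 20·log₁₀(28.5/2.3) = 76.9 − 21.86 = 55.04 dB SPL.
chiller: 78.1 − 20·log₁₀(29.3/2.3) = 78.1 − 22.10 = 56.00 dB SPL.
packaged HVAC unit: 70.3 − 20·log₁₀(31.9/2.3) = 70.3 − 22.84 = 47.46 dB SPL.
compressor: 81.7 − 20·log₁₀(28.7/2.3) = 81.7 − 21.92 = 59.78 dB SPL.
Σ 10^(L/10) = 1.722e+06 → L_total = 10·log₁₀(1.722e+06) = 62.36 dB SPL.

62.4 dB SPL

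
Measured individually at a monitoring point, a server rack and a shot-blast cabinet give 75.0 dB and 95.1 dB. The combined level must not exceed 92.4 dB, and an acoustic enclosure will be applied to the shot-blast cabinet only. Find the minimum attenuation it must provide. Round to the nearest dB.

Fixed contribution from the other source: Σ 10^(L/10) = 10^(75.0/10) = 3.162e+07 (75.00 dB).
To meet 92.4 dB overall, the treated shot-blast cabinet may contribute at most 10^(92.4/10) − 3.162e+07 = 1.706e+09, i.e. 92.32 dB.
Required insertion loss = 95.1 − 92.32 = 2.78 dB.

3 dB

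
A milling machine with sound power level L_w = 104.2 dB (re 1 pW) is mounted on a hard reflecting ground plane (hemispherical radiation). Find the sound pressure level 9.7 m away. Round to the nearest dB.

76 dB

Free-field hemispherical radiation: L_p = L_w − 10·log₁₀(2π·r²), r = 9.7 m.
2π·r² = 591.2 m², 10·log₁₀ of that is 27.717 dB.
L_p = 104.2 − 27.717 = 76.48 dB.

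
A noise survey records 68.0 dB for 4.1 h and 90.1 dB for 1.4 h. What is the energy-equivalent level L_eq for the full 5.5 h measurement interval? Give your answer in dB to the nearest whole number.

84 dB

Weight each interval's intensity by its duration and average over T = 5.5 h:
Σ tᵢ·10^(Lᵢ/10) = 4.1·10^(68.0/10) + 1.4·10^(90.1/10) = 1.458e+09.
L_eq = 10·log₁₀(1.458e+09/5.5) = 84.24 dB.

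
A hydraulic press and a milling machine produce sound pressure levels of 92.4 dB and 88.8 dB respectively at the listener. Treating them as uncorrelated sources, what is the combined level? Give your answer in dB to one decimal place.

Incoherent sources combine by intensity addition: L_total = 10·log₁₀(Σ 10^(L_i/10)).
Σ 10^(L/10) = 10^(92.4/10) + 10^(88.8/10) = 2.496e+09.
L_total = 10·log₁₀(2.496e+09) = 93.97 dB.

94.0 dB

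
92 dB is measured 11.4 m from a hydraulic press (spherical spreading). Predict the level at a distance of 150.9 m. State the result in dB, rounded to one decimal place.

69.6 dB

For a point source, L₂ = L₁ − 20·log₁₀(r₂/r₁).
L₂ = 92 − 20·log₁₀(150.9/11.4) = 92 − 22.436 = 69.56 dB.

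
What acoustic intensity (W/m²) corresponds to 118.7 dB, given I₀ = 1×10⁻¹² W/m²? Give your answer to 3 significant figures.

0.741 W/m²

I = I₀·10^(L/10) = 10⁻¹² × 10^(118.7/10) = 10^(-0.130).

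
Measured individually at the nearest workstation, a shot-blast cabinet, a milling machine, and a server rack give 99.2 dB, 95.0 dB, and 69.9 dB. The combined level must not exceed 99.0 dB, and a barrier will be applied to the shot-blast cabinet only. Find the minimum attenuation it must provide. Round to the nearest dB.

Fixed contribution from the other sources: Σ 10^(L/10) = 10^(95.0/10) + 10^(69.9/10) = 3.172e+09 (95.01 dB).
To meet 99.0 dB overall, the treated shot-blast cabinet may contribute at most 10^(99.0/10) − 3.172e+09 = 4.771e+09, i.e. 96.79 dB.
So the shot-blast cabinet must be reduced from 99.2 to 96.79 dB: IL = 2.41 dB.

2 dB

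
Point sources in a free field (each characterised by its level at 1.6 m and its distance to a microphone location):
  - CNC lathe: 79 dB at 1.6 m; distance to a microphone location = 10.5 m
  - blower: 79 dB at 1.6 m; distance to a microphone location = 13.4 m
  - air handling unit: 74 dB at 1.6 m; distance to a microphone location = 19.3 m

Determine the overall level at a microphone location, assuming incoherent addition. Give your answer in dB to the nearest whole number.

65 dB

Apply inverse-square spreading to bring every level to the receiver, then sum 10^(L/10).
CNC lathe: 79 − 20·log₁₀(10.5/1.6) = 79 − 16.34 = 62.66 dB.
blower: 79 − 20·log₁₀(13.4/1.6) = 79 − 18.46 = 60.54 dB.
air handling unit: 74 − 20·log₁₀(19.3/1.6) = 74 − 21.63 = 52.37 dB.
Σ 10^(L/10) = 3.150e+06 → L_total = 10·log₁₀(3.150e+06) = 64.98 dB.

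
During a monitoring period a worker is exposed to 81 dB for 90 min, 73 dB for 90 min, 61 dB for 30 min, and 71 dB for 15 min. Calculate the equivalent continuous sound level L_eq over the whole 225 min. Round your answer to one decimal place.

Weight each interval's intensity by its duration and average over T = 225 min:
Σ tᵢ·10^(Lᵢ/10) = 90·10^(81/10) + 90·10^(73/10) + 30·10^(61/10) + 15·10^(71/10) = 1.335e+10.
L_eq = 10·log₁₀(1.335e+10/225) = 77.73 dB.

77.7 dB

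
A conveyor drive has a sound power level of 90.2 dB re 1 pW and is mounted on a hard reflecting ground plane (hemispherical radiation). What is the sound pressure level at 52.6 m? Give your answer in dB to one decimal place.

47.8 dB

Free-field hemispherical radiation: L_p = L_w − 10·log₁₀(2π·r²), r = 52.6 m.
2π·r² = 1.738e+04 m², 10·log₁₀ of that is 42.402 dB.
L_p = 90.2 − 42.402 = 47.80 dB.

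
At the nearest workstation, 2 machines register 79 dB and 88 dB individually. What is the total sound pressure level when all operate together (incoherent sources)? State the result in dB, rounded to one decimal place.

Incoherent sources combine by intensity addition: L_total = 10·log₁₀(Σ 10^(L_i/10)).
Σ 10^(L/10) = 10^(79/10) + 10^(88/10) = 7.104e+08.
L_total = 10·log₁₀(7.104e+08) = 88.51 dB.

88.5 dB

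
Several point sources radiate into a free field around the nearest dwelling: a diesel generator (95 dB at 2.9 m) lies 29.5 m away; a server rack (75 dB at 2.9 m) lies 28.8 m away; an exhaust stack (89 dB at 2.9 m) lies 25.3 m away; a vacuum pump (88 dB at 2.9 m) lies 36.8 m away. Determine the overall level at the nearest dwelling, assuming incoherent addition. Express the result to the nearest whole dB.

77 dB

Propagate each source to the receiver with L = L_ref − 20·log₁₀(r/r_ref), then add intensities.
diesel generator: 95 − 20·log₁₀(29.5/2.9) = 95 − 20.15 = 74.85 dB.
server rack: 75 − 20·log₁₀(28.8/2.9) = 75 − 19.94 = 55.06 dB.
exhaust stack: 89 − 20·log₁₀(25.3/2.9) = 89 − 18.81 = 70.19 dB.
vacuum pump: 88 − 20·log₁₀(36.8/2.9) = 88 − 22.07 = 65.93 dB.
Σ 10^(L/10) = 4.524e+07 → L_total = 10·log₁₀(4.524e+07) = 76.55 dB.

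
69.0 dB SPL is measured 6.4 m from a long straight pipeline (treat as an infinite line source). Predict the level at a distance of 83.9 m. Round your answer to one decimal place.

Cylindrical spreading from a line source gives a 10·log₁₀(r₂/r₁) drop.
L₂ = 69.0 − 10·log₁₀(83.9/6.4) = 69.0 − 11.176 = 57.82 dB SPL.

57.8 dB SPL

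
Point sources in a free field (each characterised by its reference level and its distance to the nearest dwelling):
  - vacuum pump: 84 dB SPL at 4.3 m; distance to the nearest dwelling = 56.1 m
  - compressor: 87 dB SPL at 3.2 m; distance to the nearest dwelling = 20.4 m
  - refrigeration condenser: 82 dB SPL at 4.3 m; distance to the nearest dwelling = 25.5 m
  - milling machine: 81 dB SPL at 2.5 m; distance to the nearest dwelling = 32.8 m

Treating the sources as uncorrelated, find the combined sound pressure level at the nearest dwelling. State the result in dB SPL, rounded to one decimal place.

72.8 dB SPL

First find each source's level at the receiver (point-source: −20·log₁₀(r/r_ref)), then combine on an intensity basis.
vacuum pump: 84 − 20·log₁₀(56.1/4.3) = 84 − 22.31 = 61.69 dB SPL.
compressor: 87 − 20·log₁₀(20.4/3.2) = 87 − 16.09 = 70.91 dB SPL.
refrigeration condenser: 82 − 20·log₁₀(25.5/4.3) = 82 − 15.46 = 66.54 dB SPL.
milling machine: 81 − 20·log₁₀(32.8/2.5) = 81 − 22.36 = 58.64 dB SPL.
Σ 10^(L/10) = 1.905e+07 → L_total = 10·log₁₀(1.905e+07) = 72.80 dB SPL.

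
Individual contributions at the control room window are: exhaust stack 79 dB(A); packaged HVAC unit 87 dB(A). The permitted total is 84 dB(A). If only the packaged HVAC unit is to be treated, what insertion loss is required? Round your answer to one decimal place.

Fixed contribution from the other source: Σ 10^(L/10) = 10^(79/10) = 7.943e+07 (79.00 dB(A)).
The limit corresponds to 10^(84/10) = 2.512e+08; subtracting the fixed part leaves 1.718e+08 for the packaged HVAC unit, i.e. 82.35 dB(A).
So the packaged HVAC unit must be reduced from 87 to 82.35 dB(A): IL = 4.65 dB.

4.7 dB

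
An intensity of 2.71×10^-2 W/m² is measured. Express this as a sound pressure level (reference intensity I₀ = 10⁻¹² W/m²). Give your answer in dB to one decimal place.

104.3 dB

Dividing by I₀ shifts the exponent by 12: I/I₀ = 2.71×10^10.
L = 10·(0.4330 + 10) = 104.33 dB.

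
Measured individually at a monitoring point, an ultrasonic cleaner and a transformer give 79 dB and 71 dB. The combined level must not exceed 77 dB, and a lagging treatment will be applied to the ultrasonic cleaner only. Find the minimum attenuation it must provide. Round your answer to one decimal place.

The untreated sources together contribute 10^(71/10) = 1.259e+07, i.e. 71.00 dB.
To meet 77 dB overall, the treated ultrasonic cleaner may contribute at most 10^(77/10) − 1.259e+07 = 3.753e+07, i.e. 75.74 dB.
So the ultrasonic cleaner must be reduced from 79 to 75.74 dB: IL = 3.26 dB.

3.3 dB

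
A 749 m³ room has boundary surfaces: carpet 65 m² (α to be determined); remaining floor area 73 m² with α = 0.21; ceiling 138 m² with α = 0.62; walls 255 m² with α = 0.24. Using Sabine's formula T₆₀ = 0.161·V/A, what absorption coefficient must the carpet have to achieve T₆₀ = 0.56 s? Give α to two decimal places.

0.82

Required total absorption A = 0.161·749/0.56 = 215.34 m².
Absorption from the other surfaces = 73·0.21 + 138·0.62 + 255·0.24 = 162.09 m², so the carpet must supply 53.25 m² over 65 m².
α = 53.25/65 = 0.819.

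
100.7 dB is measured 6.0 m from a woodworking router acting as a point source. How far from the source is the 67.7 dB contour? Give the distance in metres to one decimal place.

Point-source spreading drops the level by 20·log₁₀(r₂/r₁); inverting, r₂/r₁ = 10^(ΔL/20).
r₂ = 6.0·10^((100.7−67.7)/20) = 6.0·10^(33.0/20) = 268.01 m.

268.0 m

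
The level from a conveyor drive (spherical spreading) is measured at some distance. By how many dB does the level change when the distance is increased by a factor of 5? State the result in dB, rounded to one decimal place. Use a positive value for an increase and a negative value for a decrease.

Point-source spreading: ΔL = −20·log₁₀(r₂/r₁).
ΔL = −20·log₁₀(5) = -13.98 dB.

-14.0 dB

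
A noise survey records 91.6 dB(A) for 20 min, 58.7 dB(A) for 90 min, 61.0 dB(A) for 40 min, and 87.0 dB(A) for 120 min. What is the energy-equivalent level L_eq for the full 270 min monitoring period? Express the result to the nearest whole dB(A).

85 dB(A)

The energy average is taken in the linear domain: L_eq = 10·log₁₀[(Σ tᵢ·10^(Lᵢ/10))/T], T = 270 min.
Σ tᵢ·10^(Lᵢ/10) = 20·10^(91.6/10) + 90·10^(58.7/10) + 40·10^(61.0/10) + 120·10^(87.0/10) = 8.917e+10.
L_eq = 10·log₁₀(8.917e+10/270) = 85.19 dB(A).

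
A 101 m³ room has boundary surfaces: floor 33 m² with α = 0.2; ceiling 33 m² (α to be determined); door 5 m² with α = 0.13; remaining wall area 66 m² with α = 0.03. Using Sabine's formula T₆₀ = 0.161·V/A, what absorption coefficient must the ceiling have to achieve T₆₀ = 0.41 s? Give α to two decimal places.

From T₆₀ = 0.161·V/A, the target T₆₀ = 0.41 s needs A = 0.161·101/0.41 = 39.66 m².
Absorption from the other surfaces = 33·0.2 + 5·0.13 + 66·0.03 = 9.23 m², so the ceiling must supply 30.43 m² over 33 m².
α = 30.43/33 = 0.922.

0.92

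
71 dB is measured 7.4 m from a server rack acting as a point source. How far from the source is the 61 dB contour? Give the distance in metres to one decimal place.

23.4 m

Point-source spreading drops the level by 20·log₁₀(r₂/r₁); inverting, r₂/r₁ = 10^(ΔL/20).
r₂ = 7.4·10^((71−61)/20) = 7.4·10^(10.0/20) = 23.40 m.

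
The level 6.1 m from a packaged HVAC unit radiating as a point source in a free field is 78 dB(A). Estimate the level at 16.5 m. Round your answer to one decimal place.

69.4 dB(A)

Point-source attenuation: ΔL = 20·log₁₀(r₂/r₁) = 20·log₁₀(16.5/6.1) = 8.643 dB.
L₂ = 78 − 20·log₁₀(16.5/6.1) = 78 − 8.643 = 69.36 dB(A).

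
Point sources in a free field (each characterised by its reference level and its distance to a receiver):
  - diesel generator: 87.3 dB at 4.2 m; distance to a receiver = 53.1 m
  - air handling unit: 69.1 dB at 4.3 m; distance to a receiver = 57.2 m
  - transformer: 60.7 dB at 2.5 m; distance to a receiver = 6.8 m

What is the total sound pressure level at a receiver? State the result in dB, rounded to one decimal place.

65.5 dB

Apply inverse-square spreading to bring every level to the receiver, then sum 10^(L/10).
diesel generator: 87.3 − 20·log₁₀(53.1/4.2) = 87.3 − 22.04 = 65.26 dB.
air handling unit: 69.1 − 20·log₁₀(57.2/4.3) = 69.1 − 22.48 = 46.62 dB.
transformer: 60.7 − 20·log₁₀(6.8/2.5) = 60.7 − 8.69 = 52.01 dB.
Σ 10^(L/10) = 3.565e+06 → L_total = 10·log₁₀(3.565e+06) = 65.52 dB.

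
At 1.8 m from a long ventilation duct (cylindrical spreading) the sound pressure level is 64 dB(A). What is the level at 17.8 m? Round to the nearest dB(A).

54 dB(A)

For a line source, L₂ = L₁ − 10·log₁₀(r₂/r₁).
L₂ = 64 − 10·log₁₀(17.8/1.8) = 64 − 9.951 = 54.05 dB(A).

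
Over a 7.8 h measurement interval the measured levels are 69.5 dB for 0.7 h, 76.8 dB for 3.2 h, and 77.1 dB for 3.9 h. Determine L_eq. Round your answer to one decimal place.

76.6 dB

The energy average is taken in the linear domain: L_eq = 10·log₁₀[(Σ tᵢ·10^(Lᵢ/10))/T], T = 7.8 h.
Σ tᵢ·10^(Lᵢ/10) = 0.7·10^(69.5/10) + 3.2·10^(76.8/10) + 3.9·10^(77.1/10) = 3.594e+08.
L_eq = 10·log₁₀(3.594e+08/7.8) = 76.64 dB.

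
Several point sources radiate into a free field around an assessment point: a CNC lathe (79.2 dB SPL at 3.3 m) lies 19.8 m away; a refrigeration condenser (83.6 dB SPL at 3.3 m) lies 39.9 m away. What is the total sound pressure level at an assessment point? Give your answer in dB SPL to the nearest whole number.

Apply inverse-square spreading to bring every level to the receiver, then sum 10^(L/10).
CNC lathe: 79.2 − 20·log₁₀(19.8/3.3) = 79.2 − 15.56 = 63.64 dB SPL.
refrigeration condenser: 83.6 − 20·log₁₀(39.9/3.3) = 83.6 − 21.65 = 61.95 dB SPL.
Σ 10^(L/10) = 3.878e+06 → L_total = 10·log₁₀(3.878e+06) = 65.89 dB SPL.

66 dB SPL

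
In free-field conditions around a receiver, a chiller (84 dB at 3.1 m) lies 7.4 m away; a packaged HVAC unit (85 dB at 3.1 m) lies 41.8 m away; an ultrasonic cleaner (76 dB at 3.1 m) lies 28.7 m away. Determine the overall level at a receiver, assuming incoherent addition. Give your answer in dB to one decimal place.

76.7 dB

Propagate each source to the receiver with L = L_ref − 20·log₁₀(r/r_ref), then add intensities.
chiller: 84 − 20·log₁₀(7.4/3.1) = 84 − 7.56 = 76.44 dB.
packaged HVAC unit: 85 − 20·log₁₀(41.8/3.1) = 85 − 22.60 = 62.40 dB.
ultrasonic cleaner: 76 − 20·log₁₀(28.7/3.1) = 76 − 19.33 = 56.67 dB.
Σ 10^(L/10) = 4.629e+07 → L_total = 10·log₁₀(4.629e+07) = 76.65 dB.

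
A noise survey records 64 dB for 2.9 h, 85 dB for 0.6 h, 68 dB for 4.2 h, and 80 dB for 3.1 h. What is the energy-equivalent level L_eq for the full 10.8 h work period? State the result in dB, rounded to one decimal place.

Weight each interval's intensity by its duration and average over T = 10.8 h:
Σ tᵢ·10^(Lᵢ/10) = 2.9·10^(64/10) + 0.6·10^(85/10) + 4.2·10^(68/10) + 3.1·10^(80/10) = 5.335e+08.
L_eq = 10·log₁₀(5.335e+08/10.8) = 76.94 dB.

76.9 dB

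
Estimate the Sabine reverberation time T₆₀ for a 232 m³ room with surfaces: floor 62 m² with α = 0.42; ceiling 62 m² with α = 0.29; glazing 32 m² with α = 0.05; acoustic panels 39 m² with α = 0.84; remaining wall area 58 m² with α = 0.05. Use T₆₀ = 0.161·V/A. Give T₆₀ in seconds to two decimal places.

0.46 s

A = Σ Sᵢαᵢ = 62·0.42 + 62·0.29 + 32·0.05 + 39·0.84 + 58·0.05 = 81.28 m².
T₆₀ = 0.161·V/A = 0.161·232/81.28 = 0.460 s.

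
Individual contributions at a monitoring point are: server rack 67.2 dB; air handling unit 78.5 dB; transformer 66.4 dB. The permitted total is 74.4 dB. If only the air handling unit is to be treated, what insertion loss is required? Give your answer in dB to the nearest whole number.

6 dB

Fixed contribution from the other sources: Σ 10^(L/10) = 10^(67.2/10) + 10^(66.4/10) = 9.613e+06 (69.83 dB).
The limit corresponds to 10^(74.4/10) = 2.754e+07; subtracting the fixed part leaves 1.793e+07 for the air handling unit, i.e. 72.54 dB.
So the air handling unit must be reduced from 78.5 to 72.54 dB: IL = 5.96 dB.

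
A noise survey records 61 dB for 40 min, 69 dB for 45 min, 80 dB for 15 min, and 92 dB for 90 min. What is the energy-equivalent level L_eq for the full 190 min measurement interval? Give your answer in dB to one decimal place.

88.8 dB

L_eq = 10·log₁₀[(1/T)·Σ tᵢ·10^(Lᵢ/10)] with T = 190 min.
Σ tᵢ·10^(Lᵢ/10) = 40·10^(61/10) + 45·10^(69/10) + 15·10^(80/10) + 90·10^(92/10) = 1.445e+11.
L_eq = 10·log₁₀(1.445e+11/190) = 88.81 dB.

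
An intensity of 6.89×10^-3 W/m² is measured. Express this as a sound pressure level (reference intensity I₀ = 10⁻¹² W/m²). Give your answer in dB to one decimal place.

L = 10·log₁₀(I/I₀) = 10·log₁₀(6.89×10^-3/10⁻¹²) = 10·log₁₀(6.89×10^9).
L = 10·(0.8382 + 9) = 98.38 dB.

98.4 dB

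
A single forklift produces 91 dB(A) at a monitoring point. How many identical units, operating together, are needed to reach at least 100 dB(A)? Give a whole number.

8

The shortfall is 100 − 91 = 9.0 dB, and N units add 10·log₁₀ N, so need 10·log₁₀ N ≥ 9.0.
N ≥ 10^(9.0/10) = 7.943, so N = 8.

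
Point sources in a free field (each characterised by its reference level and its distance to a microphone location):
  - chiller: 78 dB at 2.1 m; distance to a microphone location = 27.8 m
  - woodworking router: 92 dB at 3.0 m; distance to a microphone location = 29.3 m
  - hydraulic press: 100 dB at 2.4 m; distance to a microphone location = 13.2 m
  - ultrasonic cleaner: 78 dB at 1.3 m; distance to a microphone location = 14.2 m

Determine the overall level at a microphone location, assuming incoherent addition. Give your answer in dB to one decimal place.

85.4 dB

First find each source's level at the receiver (point-source: −20·log₁₀(r/r_ref)), then combine on an intensity basis.
chiller: 78 − 20·log₁₀(27.8/2.1) = 78 − 22.44 = 55.56 dB.
woodworking router: 92 − 20·log₁₀(29.3/3.0) = 92 − 19.79 = 72.21 dB.
hydraulic press: 100 − 20·log₁₀(13.2/2.4) = 100 − 14.81 = 85.19 dB.
ultrasonic cleaner: 78 − 20·log₁₀(14.2/1.3) = 78 − 20.77 = 57.23 dB.
Σ 10^(L/10) = 3.481e+08 → L_total = 10·log₁₀(3.481e+08) = 85.42 dB.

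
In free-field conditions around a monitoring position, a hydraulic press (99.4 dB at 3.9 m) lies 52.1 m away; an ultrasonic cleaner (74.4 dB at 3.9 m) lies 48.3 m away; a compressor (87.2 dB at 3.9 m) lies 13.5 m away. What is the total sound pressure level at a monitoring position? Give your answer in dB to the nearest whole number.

80 dB

Apply inverse-square spreading to bring every level to the receiver, then sum 10^(L/10).
hydraulic press: 99.4 − 20·log₁₀(52.1/3.9) = 99.4 − 22.52 = 76.88 dB.
ultrasonic cleaner: 74.4 − 20·log₁₀(48.3/3.9) = 74.4 − 21.86 = 52.54 dB.
compressor: 87.2 − 20·log₁₀(13.5/3.9) = 87.2 − 10.79 = 76.41 dB.
Σ 10^(L/10) = 9.278e+07 → L_total = 10·log₁₀(9.278e+07) = 79.67 dB.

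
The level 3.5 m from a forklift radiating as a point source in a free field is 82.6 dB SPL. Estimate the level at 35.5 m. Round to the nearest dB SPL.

For a point source, L₂ = L₁ − 20·log₁₀(r₂/r₁).
L₂ = 82.6 − 20·log₁₀(35.5/3.5) = 82.6 − 20.123 = 62.48 dB SPL.

62 dB SPL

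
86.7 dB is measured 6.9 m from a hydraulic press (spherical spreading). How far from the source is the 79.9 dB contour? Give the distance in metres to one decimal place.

The 6.8 dB drop corresponds to a distance ratio of 10^(6.8/20) for a point source.
r₂ = 6.9·10^((86.7−79.9)/20) = 6.9·10^(6.8/20) = 15.10 m.

15.1 m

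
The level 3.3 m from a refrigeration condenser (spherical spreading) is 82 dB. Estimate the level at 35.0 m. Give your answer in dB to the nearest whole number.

61 dB

For a point source, L₂ = L₁ − 20·log₁₀(r₂/r₁).
L₂ = 82 − 20·log₁₀(35.0/3.3) = 82 − 20.511 = 61.49 dB.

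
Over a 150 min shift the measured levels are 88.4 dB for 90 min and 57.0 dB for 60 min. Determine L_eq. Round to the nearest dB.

L_eq = 10·log₁₀[(1/T)·Σ tᵢ·10^(Lᵢ/10)] with T = 150 min.
Σ tᵢ·10^(Lᵢ/10) = 90·10^(88.4/10) + 60·10^(57.0/10) = 6.229e+10.
L_eq = 10·log₁₀(6.229e+10/150) = 86.18 dB.

86 dB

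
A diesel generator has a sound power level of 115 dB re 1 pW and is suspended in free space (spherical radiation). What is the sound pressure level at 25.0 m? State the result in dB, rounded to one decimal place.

Free-field spherical radiation: L_p = L_w − 10·log₁₀(4π·r²), r = 25.0 m.
4π·r² = 7854 m², 10·log₁₀ of that is 38.951 dB.
L_p = 115 − 38.951 = 76.05 dB.

76.0 dB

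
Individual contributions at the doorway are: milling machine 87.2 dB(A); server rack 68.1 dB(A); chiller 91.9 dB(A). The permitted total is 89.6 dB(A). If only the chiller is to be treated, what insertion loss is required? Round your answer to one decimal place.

6.1 dB

Fixed contribution from the other sources: Σ 10^(L/10) = 10^(87.2/10) + 10^(68.1/10) = 5.313e+08 (87.25 dB(A)).
The limit corresponds to 10^(89.6/10) = 9.120e+08; subtracting the fixed part leaves 3.807e+08 for the chiller, i.e. 85.81 dB(A).
Required insertion loss = 91.9 − 85.81 = 6.09 dB.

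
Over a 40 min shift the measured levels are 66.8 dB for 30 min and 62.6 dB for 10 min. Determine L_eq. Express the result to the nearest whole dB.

66 dB

L_eq = 10·log₁₀[(1/T)·Σ tᵢ·10^(Lᵢ/10)] with T = 40 min.
Σ tᵢ·10^(Lᵢ/10) = 30·10^(66.8/10) + 10·10^(62.6/10) = 1.618e+08.
L_eq = 10·log₁₀(1.618e+08/40) = 66.07 dB.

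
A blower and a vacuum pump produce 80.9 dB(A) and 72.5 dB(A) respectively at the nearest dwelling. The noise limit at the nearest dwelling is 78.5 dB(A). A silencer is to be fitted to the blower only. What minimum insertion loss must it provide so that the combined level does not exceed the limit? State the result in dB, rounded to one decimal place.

3.7 dB

Everything except the blower sums to 10^(72.5/10) = 1.778e+07 in linear terms, 72.50 dB(A).
The limit corresponds to 10^(78.5/10) = 7.079e+07; subtracting the fixed part leaves 5.301e+07 for the blower, i.e. 77.24 dB(A).
Required insertion loss = 80.9 − 77.24 = 3.66 dB.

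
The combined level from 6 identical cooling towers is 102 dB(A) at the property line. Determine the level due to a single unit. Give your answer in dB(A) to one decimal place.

94.2 dB(A)

6 equal contributions raise the level by 10·log₁₀ 6 = 7.782 dB, so each unit alone gives 102 − 7.782.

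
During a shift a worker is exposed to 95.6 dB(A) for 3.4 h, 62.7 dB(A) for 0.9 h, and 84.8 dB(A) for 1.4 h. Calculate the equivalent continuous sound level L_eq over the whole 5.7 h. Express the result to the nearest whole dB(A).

The energy average is taken in the linear domain: L_eq = 10·log₁₀[(Σ tᵢ·10^(Lᵢ/10))/T], T = 5.7 h.
Σ tᵢ·10^(Lᵢ/10) = 3.4·10^(95.6/10) + 0.9·10^(62.7/10) + 1.4·10^(84.8/10) = 1.277e+10.
L_eq = 10·log₁₀(1.277e+10/5.7) = 93.50 dB(A).

94 dB(A)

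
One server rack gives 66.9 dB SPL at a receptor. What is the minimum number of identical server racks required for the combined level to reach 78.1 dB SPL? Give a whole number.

Need L₁ + 10·log₁₀ N ≥ 78.1, i.e. log₁₀ N ≥ 1.12.
N ≥ 10^(11.2/10) = 13.183, so N = 14.

14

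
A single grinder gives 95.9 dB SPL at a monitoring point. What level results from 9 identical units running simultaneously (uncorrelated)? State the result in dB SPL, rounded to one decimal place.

105.4 dB SPL

L_total = L₁ + 10·log₁₀ N for N identical incoherent sources.
L_total = 95.9 + 10·log₁₀(9) = 95.9 + 9.542 = 105.44 dB SPL.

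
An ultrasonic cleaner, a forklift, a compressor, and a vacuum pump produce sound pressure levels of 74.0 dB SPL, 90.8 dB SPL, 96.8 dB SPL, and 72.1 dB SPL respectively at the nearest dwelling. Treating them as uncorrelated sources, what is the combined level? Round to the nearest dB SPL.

For uncorrelated sources the intensities add, so convert each level to linear form, sum, and take 10·log₁₀ of the total.
Σ 10^(L/10) = 10^(74.0/10) + 10^(90.8/10) + 10^(96.8/10) + 10^(72.1/10) = 6.030e+09.
L_total = 10·log₁₀(6.030e+09) = 97.80 dB SPL.

98 dB SPL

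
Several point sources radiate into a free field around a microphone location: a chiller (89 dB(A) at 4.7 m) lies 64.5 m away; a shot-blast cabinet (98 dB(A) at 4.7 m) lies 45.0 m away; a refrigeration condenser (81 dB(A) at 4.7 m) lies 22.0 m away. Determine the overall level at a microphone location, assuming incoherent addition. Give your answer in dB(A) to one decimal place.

First find each source's level at the receiver (point-source: −20·log₁₀(r/r_ref)), then combine on an intensity basis.
chiller: 89 − 20·log₁₀(64.5/4.7) = 89 − 22.75 = 66.25 dB(A).
shot-blast cabinet: 98 − 20·log₁₀(45.0/4.7) = 98 − 19.62 = 78.38 dB(A).
refrigeration condenser: 81 − 20·log₁₀(22.0/4.7) = 81 − 13.41 = 67.59 dB(A).
Σ 10^(L/10) = 7.879e+07 → L_total = 10·log₁₀(7.879e+07) = 78.96 dB(A).

79.0 dB(A)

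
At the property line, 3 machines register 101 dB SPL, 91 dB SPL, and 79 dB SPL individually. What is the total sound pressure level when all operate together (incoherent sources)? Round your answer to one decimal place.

For uncorrelated sources the intensities add, so convert each level to linear form, sum, and take 10·log₁₀ of the total.
Σ 10^(L/10) = 10^(101/10) + 10^(91/10) + 10^(79/10) = 1.393e+10.
L_total = 10·log₁₀(1.393e+10) = 101.44 dB SPL.

101.4 dB SPL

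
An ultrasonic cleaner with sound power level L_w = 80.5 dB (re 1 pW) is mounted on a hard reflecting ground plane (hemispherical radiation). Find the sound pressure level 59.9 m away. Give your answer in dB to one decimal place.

37.0 dB

Free-field hemispherical radiation: L_p = L_w − 10·log₁₀(2π·r²), r = 59.9 m.
2π·r² = 2.254e+04 m², 10·log₁₀ of that is 43.530 dB.
L_p = 80.5 − 43.530 = 36.97 dB.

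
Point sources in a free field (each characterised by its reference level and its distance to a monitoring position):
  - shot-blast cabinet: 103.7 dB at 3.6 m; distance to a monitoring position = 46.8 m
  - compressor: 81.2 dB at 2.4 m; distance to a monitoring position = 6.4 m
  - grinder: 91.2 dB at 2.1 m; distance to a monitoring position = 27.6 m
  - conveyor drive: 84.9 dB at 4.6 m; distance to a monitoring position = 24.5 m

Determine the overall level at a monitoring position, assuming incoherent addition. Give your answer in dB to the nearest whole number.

Propagate each source to the receiver with L = L_ref − 20·log₁₀(r/r_ref), then add intensities.
shot-blast cabinet: 103.7 − 20·log₁₀(46.8/3.6) = 103.7 − 22.28 = 81.42 dB.
compressor: 81.2 − 20·log₁₀(6.4/2.4) = 81.2 − 8.52 = 72.68 dB.
grinder: 91.2 − 20·log₁₀(27.6/2.1) = 91.2 − 22.37 = 68.83 dB.
conveyor drive: 84.9 − 20·log₁₀(24.5/4.6) = 84.9 − 14.53 = 70.37 dB.
Σ 10^(L/10) = 1.758e+08 → L_total = 10·log₁₀(1.758e+08) = 82.45 dB.

82 dB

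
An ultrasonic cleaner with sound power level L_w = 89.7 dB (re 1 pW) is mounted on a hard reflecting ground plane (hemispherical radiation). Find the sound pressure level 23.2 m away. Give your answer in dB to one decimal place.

L_p = L_w − 10·log₁₀(2π·r²) with r = 23.2 m.
2π·r² = 3382 m², 10·log₁₀ of that is 35.292 dB.
L_p = 89.7 − 35.292 = 54.41 dB.

54.4 dB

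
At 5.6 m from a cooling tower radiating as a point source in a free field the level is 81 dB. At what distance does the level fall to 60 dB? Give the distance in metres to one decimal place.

62.8 m

The 21.0 dB drop corresponds to a distance ratio of 10^(21.0/20) for a point source.
r₂ = 5.6·10^((81−60)/20) = 5.6·10^(21.0/20) = 62.83 m.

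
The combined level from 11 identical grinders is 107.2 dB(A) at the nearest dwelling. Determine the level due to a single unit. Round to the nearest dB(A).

For N identical incoherent sources L_total = L₁ + 10·log₁₀ N, so L₁ = 107.2 − 10·log₁₀(11) = 107.2 − 10.414.

97 dB(A)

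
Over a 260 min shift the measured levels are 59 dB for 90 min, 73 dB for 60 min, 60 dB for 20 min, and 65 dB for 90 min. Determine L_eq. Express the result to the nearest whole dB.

The energy average is taken in the linear domain: L_eq = 10·log₁₀[(Σ tᵢ·10^(Lᵢ/10))/T], T = 260 min.
Σ tᵢ·10^(Lᵢ/10) = 90·10^(59/10) + 60·10^(73/10) + 20·10^(60/10) + 90·10^(65/10) = 1.573e+09.
L_eq = 10·log₁₀(1.573e+09/260) = 67.82 dB.

68 dB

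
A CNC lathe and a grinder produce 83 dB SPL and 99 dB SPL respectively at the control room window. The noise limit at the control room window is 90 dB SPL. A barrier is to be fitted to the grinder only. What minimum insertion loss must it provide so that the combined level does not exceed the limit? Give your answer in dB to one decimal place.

10.0 dB

Everything except the grinder sums to 10^(83/10) = 1.995e+08 in linear terms, 83.00 dB SPL.
To meet 90 dB SPL overall, the treated grinder may contribute at most 10^(90/10) − 1.995e+08 = 8.005e+08, i.e. 89.03 dB SPL.
Required insertion loss = 99 − 89.03 = 9.97 dB.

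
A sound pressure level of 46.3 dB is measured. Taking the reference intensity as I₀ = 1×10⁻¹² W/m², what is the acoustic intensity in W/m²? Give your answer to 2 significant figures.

I = I₀·10^(L/10) = 10⁻¹² × 10^(46.3/10) = 10^(-7.370).

4.3e-08 W/m²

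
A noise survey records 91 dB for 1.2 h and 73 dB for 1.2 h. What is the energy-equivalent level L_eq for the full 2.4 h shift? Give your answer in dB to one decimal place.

The energy average is taken in the linear domain: L_eq = 10·log₁₀[(Σ tᵢ·10^(Lᵢ/10))/T], T = 2.4 h.
Σ tᵢ·10^(Lᵢ/10) = 1.2·10^(91/10) + 1.2·10^(73/10) = 1.535e+09.
L_eq = 10·log₁₀(1.535e+09/2.4) = 88.06 dB.

88.1 dB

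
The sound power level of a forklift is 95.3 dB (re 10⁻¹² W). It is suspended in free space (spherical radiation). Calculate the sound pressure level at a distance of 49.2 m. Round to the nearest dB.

50 dB

L_p = L_w − 10·log₁₀(4π·r²) with r = 49.2 m.
4π·r² = 3.042e+04 m², 10·log₁₀ of that is 44.831 dB.
L_p = 95.3 − 44.831 = 50.47 dB.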